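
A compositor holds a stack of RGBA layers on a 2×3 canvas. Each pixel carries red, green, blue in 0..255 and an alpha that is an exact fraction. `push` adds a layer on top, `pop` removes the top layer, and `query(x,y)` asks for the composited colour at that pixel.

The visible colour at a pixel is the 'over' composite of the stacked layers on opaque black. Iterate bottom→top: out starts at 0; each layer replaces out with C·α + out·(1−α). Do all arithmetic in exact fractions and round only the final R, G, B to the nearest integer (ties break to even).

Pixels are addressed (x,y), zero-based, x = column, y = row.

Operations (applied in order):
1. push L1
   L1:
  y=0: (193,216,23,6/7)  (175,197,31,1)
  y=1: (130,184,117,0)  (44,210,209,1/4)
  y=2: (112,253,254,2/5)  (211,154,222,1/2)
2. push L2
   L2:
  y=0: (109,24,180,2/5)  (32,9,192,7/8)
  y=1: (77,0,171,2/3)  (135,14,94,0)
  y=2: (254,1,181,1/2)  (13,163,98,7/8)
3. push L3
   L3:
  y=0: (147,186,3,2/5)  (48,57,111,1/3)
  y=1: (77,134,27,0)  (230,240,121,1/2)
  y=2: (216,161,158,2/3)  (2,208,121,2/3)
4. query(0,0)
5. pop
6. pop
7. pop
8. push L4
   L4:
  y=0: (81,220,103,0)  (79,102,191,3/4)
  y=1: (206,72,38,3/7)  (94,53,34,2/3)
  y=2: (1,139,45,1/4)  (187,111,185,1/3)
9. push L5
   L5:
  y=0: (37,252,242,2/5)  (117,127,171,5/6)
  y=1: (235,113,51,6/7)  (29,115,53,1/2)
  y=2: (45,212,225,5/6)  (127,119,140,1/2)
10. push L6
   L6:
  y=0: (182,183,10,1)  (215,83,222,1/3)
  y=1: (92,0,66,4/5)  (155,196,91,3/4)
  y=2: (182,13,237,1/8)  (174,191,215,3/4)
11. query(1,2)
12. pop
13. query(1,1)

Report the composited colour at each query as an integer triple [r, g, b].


(0,0) stack=L1,L2,L3; from [0,0,0]:
after L1 α=6/7: [1158/7, 1296/7, 138/7]
after L2 α=2/5: [1000/7, 4224/35, 2934/35]
after L3 α=2/5: [5058/35, 25692/175, 9012/175]
rounded: [145, 147, 51]

at x=1,y=2 over L4,L5,L6:
after L4 α=1/3: [187/3, 37, 185/3]
after L5 α=1/2: [284/3, 78, 605/6]
after L6 α=3/4: [925/6, 651/4, 4475/24]
= [154, 163, 186]

(1,1) stack=L4,L5; from [0,0,0]:
L4 α=2/3: [188/3, 106/3, 68/3]
L5 α=1/2: [275/6, 451/6, 227/6]
→ [46, 75, 38]


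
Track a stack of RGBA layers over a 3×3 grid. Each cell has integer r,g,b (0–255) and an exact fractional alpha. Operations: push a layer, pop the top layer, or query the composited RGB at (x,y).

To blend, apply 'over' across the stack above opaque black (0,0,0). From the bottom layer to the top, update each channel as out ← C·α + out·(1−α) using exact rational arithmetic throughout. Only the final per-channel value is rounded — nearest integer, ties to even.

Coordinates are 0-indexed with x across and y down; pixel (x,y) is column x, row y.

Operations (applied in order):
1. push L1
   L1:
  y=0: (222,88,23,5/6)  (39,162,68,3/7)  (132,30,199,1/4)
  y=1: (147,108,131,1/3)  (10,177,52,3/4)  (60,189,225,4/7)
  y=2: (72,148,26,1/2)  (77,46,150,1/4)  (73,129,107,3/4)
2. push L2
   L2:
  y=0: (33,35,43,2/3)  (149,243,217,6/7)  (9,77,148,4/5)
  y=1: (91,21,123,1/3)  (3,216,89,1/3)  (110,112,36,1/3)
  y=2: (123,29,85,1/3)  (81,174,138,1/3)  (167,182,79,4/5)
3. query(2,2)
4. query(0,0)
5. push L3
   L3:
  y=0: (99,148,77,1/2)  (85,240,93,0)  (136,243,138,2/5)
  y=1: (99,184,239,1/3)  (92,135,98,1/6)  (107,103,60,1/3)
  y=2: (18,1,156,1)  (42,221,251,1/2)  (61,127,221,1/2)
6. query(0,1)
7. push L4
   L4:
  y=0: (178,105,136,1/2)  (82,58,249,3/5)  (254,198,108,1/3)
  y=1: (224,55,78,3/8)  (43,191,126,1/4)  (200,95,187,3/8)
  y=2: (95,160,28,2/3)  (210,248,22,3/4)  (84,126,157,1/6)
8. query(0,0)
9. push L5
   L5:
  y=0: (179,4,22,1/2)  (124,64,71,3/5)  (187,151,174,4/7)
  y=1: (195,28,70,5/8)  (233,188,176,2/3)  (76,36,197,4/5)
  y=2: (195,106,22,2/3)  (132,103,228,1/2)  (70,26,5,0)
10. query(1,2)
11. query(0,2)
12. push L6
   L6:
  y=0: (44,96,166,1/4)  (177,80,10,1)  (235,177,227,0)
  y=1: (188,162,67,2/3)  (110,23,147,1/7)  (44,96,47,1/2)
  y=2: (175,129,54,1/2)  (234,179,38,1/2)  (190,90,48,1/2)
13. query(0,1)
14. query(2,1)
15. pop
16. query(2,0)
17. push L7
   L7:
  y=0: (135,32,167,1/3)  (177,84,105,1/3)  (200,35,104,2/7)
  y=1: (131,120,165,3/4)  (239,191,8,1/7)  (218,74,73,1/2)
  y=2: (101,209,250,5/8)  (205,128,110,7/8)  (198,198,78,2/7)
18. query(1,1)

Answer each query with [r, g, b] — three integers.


query (2,2) [L1,L2] — begin 0,0,0
after L1 α=3/4: [219/4, 387/4, 321/4]
after L2 α=4/5: [2891/20, 3299/20, 317/4]
= [145, 165, 79]

query (0,0) [L1,L2] — begin 0,0,0
after L1 α=5/6: [185, 220/3, 115/6]
after L2 α=2/3: [251/3, 430/9, 631/18]
→ [84, 48, 35]

query (0,1) [L1,L2,L3] — begin 0,0,0
after L1 α=1/3: [49, 36, 131/3]
after L2 α=1/3: [63, 31, 631/9]
after L3 α=1/3: [75, 82, 3413/27]
rounded: [75, 82, 126]

query (0,0) [L1,L2,L3,L4] — begin 0,0,0
after L1 α=5/6: [185, 220/3, 115/6]
after L2 α=2/3: [251/3, 430/9, 631/18]
after L3 α=1/2: [274/3, 881/9, 2017/36]
after L4 α=1/2: [404/3, 913/9, 6913/72]
= [135, 101, 96]

(1,2) stack=L1,L2,L3,L4,L5; from [0,0,0]:
after L1 α=1/4: [77/4, 23/2, 75/2]
after L2 α=1/3: [239/6, 197/3, 71]
after L3 α=1/2: [491/12, 430/3, 161]
after L4 α=3/4: [8051/48, 1331/6, 227/4]
after L5 α=1/2: [14387/96, 1949/12, 1139/8]
→ [150, 162, 142]

at x=0,y=2 over L1,L2,L3,L4,L5:
L1 α=1/2: [36, 74, 13]
L2 α=1/3: [65, 59, 37]
L3 α=1: [18, 1, 156]
L4 α=2/3: [208/3, 107, 212/3]
L5 α=2/3: [1378/9, 319/3, 344/9]
= [153, 106, 38]

query (0,1) [L1,L2,L3,L4,L5,L6] — begin 0,0,0
after L1 α=1/3: [49, 36, 131/3]
after L2 α=1/3: [63, 31, 631/9]
after L3 α=1/3: [75, 82, 3413/27]
after L4 α=3/8: [1047/8, 575/8, 23383/216]
after L5 α=5/8: [10941/64, 2845/64, 48583/576]
after L6 α=2/3: [35005/192, 23581/192, 125767/1728]
= [182, 123, 73]

(2,1) stack=L1,L2,L3,L4,L5,L6; from [0,0,0]:
L1 α=4/7: [240/7, 108, 900/7]
L2 α=1/3: [1250/21, 328/3, 684/7]
L3 α=1/3: [4747/63, 965/9, 596/7]
L4 α=3/8: [61535/504, 3695/36, 6907/56]
L5 α=4/5: [214751/2520, 8879/180, 10207/56]
L6 α=1/2: [325631/5040, 26159/360, 12839/112]
→ [65, 73, 115]

query (2,0) [L1,L2,L3,L4,L5] — begin 0,0,0
+L1 (α=1/4) → [33, 15/2, 199/4]
+L2 (α=4/5) → [69/5, 631/10, 2567/20]
+L3 (α=2/5) → [1567/25, 6753/50, 13221/100]
+L4 (α=1/3) → [9484/75, 3901/25, 6207/50]
+L5 (α=4/7) → [28184/175, 3829/25, 53421/350]
rounded: [161, 153, 153]

query (1,1) [L1,L2,L3,L4,L5,L7] — begin 0,0,0
L1 α=3/4: [15/2, 531/4, 39]
L2 α=1/3: [6, 321/2, 167/3]
L3 α=1/6: [61/3, 625/4, 1129/18]
L4 α=1/4: [26, 2639/16, 1885/24]
L5 α=2/3: [164, 2885/16, 10333/72]
L7 α=1/7: [1223/7, 10183/56, 10429/84]
→ [175, 182, 124]


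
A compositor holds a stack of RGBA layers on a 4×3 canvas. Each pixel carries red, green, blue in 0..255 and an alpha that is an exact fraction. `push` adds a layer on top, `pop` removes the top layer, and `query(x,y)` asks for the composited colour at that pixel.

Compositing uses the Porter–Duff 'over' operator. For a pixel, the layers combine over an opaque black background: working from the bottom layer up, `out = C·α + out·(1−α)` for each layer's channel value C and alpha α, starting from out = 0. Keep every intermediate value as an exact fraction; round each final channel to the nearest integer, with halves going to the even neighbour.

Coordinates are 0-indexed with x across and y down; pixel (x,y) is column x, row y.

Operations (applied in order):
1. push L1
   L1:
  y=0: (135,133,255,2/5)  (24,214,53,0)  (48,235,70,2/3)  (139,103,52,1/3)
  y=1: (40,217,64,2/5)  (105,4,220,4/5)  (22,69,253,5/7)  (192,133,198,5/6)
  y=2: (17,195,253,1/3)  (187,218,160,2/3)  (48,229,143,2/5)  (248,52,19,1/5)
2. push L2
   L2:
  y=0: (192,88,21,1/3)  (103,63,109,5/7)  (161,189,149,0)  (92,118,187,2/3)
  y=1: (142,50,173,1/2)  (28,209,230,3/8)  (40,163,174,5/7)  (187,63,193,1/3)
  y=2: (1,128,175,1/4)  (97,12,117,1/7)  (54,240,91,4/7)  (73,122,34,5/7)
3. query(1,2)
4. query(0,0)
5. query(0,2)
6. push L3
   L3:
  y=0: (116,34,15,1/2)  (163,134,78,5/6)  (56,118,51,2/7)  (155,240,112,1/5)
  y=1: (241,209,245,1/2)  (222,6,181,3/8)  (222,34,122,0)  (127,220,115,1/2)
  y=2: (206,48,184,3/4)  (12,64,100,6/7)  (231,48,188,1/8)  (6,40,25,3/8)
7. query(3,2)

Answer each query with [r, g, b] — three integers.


at x=1,y=2 over L1,L2:
after L1 α=2/3: [374/3, 436/3, 320/3]
after L2 α=1/7: [845/7, 884/7, 757/7]
→ [121, 126, 108]

query (0,0) [L1,L2] — begin 0,0,0
+L1 (α=2/5) → [54, 266/5, 102]
+L2 (α=1/3) → [100, 324/5, 75]
= [100, 65, 75]

(0,2) stack=L1,L2; from [0,0,0]:
L1 α=1/3: [17/3, 65, 253/3]
L2 α=1/4: [9/2, 323/4, 107]
→ [4, 81, 107]

at x=3,y=2 over L1,L2,L3:
after L1 α=1/5: [248/5, 52/5, 19/5]
after L2 α=5/7: [2321/35, 3154/35, 888/35]
after L3 α=3/8: [2447/56, 1997/28, 1413/56]
= [44, 71, 25]


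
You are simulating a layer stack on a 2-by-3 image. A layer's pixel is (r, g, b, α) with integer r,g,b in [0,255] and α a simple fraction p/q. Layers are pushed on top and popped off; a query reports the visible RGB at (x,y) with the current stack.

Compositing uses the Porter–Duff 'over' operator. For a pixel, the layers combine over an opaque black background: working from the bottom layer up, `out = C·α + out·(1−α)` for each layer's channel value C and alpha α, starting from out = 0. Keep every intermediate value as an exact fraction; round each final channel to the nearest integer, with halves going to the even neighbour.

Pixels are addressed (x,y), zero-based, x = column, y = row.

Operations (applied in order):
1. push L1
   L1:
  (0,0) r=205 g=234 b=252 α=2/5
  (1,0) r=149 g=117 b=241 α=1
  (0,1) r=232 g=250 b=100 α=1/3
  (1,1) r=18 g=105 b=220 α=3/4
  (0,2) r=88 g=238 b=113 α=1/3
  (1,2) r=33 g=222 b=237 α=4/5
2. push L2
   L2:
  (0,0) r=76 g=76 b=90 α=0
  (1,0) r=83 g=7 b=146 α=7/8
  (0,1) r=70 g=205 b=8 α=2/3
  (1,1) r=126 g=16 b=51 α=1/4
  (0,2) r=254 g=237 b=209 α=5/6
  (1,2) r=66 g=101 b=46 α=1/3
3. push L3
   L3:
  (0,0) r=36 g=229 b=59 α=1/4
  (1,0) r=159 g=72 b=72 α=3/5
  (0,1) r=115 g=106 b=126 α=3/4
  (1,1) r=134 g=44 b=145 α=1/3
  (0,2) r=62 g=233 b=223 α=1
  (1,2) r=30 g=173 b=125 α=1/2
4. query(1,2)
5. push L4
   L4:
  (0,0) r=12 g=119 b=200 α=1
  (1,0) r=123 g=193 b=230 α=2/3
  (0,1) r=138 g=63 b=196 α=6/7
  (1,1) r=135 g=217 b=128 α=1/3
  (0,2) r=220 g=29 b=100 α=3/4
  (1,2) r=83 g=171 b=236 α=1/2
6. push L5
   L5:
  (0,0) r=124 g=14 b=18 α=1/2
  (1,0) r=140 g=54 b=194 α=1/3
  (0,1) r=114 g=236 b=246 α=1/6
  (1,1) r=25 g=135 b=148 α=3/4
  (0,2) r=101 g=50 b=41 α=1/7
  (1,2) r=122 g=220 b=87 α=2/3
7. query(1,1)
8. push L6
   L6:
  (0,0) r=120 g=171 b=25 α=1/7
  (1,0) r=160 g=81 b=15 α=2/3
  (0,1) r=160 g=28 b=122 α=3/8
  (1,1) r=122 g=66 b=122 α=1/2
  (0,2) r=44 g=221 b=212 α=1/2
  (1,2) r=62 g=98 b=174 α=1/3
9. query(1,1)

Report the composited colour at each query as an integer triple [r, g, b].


at x=1,y=2 over L1,L2,L3:
+L1 (α=4/5) → [132/5, 888/5, 948/5]
+L2 (α=1/3) → [198/5, 2281/15, 2126/15]
+L3 (α=1/2) → [174/5, 2438/15, 4001/30]
= [35, 163, 133]

query (1,1) [L1,L2,L3,L4,L5] — begin 0,0,0
L1 α=3/4: [27/2, 315/4, 165]
L2 α=1/4: [333/8, 1009/16, 273/2]
L3 α=1/3: [869/12, 1361/24, 418/3]
L4 α=1/3: [1679/18, 3965/36, 1220/9]
L5 α=3/4: [3029/72, 18545/144, 1304/9]
→ [42, 129, 145]

query (1,1) [L1,L2,L3,L4,L5,L6] — begin 0,0,0
+L1 (α=3/4) → [27/2, 315/4, 165]
+L2 (α=1/4) → [333/8, 1009/16, 273/2]
+L3 (α=1/3) → [869/12, 1361/24, 418/3]
+L4 (α=1/3) → [1679/18, 3965/36, 1220/9]
+L5 (α=3/4) → [3029/72, 18545/144, 1304/9]
+L6 (α=1/2) → [11813/144, 28049/288, 1201/9]
→ [82, 97, 133]


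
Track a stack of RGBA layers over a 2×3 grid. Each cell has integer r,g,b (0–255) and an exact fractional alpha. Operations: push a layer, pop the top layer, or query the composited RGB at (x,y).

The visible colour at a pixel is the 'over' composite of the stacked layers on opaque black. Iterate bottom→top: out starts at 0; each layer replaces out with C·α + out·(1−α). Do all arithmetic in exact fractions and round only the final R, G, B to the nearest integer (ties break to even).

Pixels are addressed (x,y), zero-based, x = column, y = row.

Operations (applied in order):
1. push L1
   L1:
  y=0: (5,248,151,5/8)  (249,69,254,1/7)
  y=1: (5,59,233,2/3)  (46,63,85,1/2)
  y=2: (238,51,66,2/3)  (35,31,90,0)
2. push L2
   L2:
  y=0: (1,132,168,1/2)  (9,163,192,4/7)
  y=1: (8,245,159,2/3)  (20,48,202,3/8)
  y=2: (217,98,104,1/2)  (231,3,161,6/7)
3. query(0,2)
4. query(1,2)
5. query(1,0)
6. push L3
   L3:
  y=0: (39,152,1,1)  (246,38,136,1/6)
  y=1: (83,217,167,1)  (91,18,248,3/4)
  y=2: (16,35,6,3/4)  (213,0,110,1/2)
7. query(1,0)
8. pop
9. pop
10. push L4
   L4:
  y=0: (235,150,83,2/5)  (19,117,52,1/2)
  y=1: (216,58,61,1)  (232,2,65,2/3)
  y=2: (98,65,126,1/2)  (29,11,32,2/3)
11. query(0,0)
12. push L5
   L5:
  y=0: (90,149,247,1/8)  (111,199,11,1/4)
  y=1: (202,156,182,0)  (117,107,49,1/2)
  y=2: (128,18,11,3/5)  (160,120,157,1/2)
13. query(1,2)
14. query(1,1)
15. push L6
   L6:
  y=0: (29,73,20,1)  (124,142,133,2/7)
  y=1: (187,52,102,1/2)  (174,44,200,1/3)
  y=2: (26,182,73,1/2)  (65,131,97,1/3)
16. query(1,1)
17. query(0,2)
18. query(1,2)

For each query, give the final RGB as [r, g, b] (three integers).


(0,2) stack=L1,L2; from [0,0,0]:
+L1 (α=2/3) → [476/3, 34, 44]
+L2 (α=1/2) → [1127/6, 66, 74]
rounded: [188, 66, 74]

at x=1,y=2 over L1,L2:
+L1 (α=0) → [0, 0, 0]
+L2 (α=6/7) → [198, 18/7, 138]
rounded: [198, 3, 138]

query (1,0) [L1,L2] — begin 0,0,0
+L1 (α=1/7) → [249/7, 69/7, 254/7]
+L2 (α=4/7) → [999/49, 4771/49, 6138/49]
= [20, 97, 125]

at x=1,y=0 over L1,L2,L3:
+L1 (α=1/7) → [249/7, 69/7, 254/7]
+L2 (α=4/7) → [999/49, 4771/49, 6138/49]
+L3 (α=1/6) → [5683/98, 25717/294, 18677/147]
rounded: [58, 87, 127]

(0,0) stack=L1,L4; from [0,0,0]:
L1 α=5/8: [25/8, 155, 755/8]
L4 α=2/5: [767/8, 153, 3593/40]
→ [96, 153, 90]

(1,2) stack=L1,L4,L5; from [0,0,0]:
after L1 α=0: [0, 0, 0]
after L4 α=2/3: [58/3, 22/3, 64/3]
after L5 α=1/2: [269/3, 191/3, 535/6]
→ [90, 64, 89]

(1,1) stack=L1,L4,L5; from [0,0,0]:
L1 α=1/2: [23, 63/2, 85/2]
L4 α=2/3: [487/3, 71/6, 115/2]
L5 α=1/2: [419/3, 713/12, 213/4]
rounded: [140, 59, 53]

at x=1,y=1 over L1,L4,L5,L6:
+L1 (α=1/2) → [23, 63/2, 85/2]
+L4 (α=2/3) → [487/3, 71/6, 115/2]
+L5 (α=1/2) → [419/3, 713/12, 213/4]
+L6 (α=1/3) → [1360/9, 977/18, 613/6]
= [151, 54, 102]

query (0,2) [L1,L4,L5,L6] — begin 0,0,0
+L1 (α=2/3) → [476/3, 34, 44]
+L4 (α=1/2) → [385/3, 99/2, 85]
+L5 (α=3/5) → [1922/15, 153/5, 203/5]
+L6 (α=1/2) → [1156/15, 1063/10, 284/5]
→ [77, 106, 57]

at x=1,y=2 over L1,L4,L5,L6:
after L1 α=0: [0, 0, 0]
after L4 α=2/3: [58/3, 22/3, 64/3]
after L5 α=1/2: [269/3, 191/3, 535/6]
after L6 α=1/3: [733/9, 775/9, 826/9]
→ [81, 86, 92]


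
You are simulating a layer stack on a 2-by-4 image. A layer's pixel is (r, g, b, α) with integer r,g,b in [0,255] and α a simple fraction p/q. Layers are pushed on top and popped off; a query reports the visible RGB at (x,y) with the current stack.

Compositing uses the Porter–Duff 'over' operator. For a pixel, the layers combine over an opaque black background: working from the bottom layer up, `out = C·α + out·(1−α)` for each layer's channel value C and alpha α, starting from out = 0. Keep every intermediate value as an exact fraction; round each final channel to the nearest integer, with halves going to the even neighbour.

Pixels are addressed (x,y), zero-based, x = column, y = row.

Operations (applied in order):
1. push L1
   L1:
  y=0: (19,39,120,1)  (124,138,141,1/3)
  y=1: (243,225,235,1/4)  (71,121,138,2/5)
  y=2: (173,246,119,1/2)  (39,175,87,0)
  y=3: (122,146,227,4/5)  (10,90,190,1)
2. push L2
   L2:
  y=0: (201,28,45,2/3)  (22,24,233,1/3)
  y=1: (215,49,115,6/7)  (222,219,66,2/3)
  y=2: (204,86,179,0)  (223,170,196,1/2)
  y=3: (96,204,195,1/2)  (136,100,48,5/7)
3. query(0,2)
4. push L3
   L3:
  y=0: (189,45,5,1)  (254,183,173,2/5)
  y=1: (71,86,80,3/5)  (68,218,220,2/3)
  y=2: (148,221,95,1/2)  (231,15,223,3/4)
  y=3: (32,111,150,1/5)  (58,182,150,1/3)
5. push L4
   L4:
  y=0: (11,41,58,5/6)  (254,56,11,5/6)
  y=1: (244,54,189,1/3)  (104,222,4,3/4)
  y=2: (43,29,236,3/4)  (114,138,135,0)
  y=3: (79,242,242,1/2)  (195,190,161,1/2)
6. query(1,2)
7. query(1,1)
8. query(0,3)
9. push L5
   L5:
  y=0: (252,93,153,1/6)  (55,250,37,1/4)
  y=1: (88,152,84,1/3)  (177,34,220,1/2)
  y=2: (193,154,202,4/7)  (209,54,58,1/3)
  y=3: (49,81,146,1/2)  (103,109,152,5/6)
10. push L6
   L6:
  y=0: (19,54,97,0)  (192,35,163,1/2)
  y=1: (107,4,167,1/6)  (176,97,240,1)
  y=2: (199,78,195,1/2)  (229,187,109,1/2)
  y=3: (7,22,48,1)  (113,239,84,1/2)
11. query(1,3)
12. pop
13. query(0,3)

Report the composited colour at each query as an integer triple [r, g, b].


at x=0,y=2 over L1,L2:
+L1 (α=1/2) → [173/2, 123, 119/2]
+L2 (α=0) → [173/2, 123, 119/2]
= [86, 123, 60]

at x=1,y=2 over L1,L2,L3,L4:
after L1 α=0: [0, 0, 0]
after L2 α=1/2: [223/2, 85, 98]
after L3 α=3/4: [1609/8, 65/2, 767/4]
after L4 α=0: [1609/8, 65/2, 767/4]
→ [201, 32, 192]

at x=1,y=1 over L1,L2,L3,L4:
L1 α=2/5: [142/5, 242/5, 276/5]
L2 α=2/3: [2362/15, 2432/15, 312/5]
L3 α=2/3: [4402/45, 8972/45, 2512/15]
L4 α=3/4: [9221/90, 19471/90, 673/15]
= [102, 216, 45]

at x=0,y=3 over L1,L2,L3,L4:
after L1 α=4/5: [488/5, 584/5, 908/5]
after L2 α=1/2: [484/5, 802/5, 1883/10]
after L3 α=1/5: [2096/25, 3763/25, 4516/25]
after L4 α=1/2: [4071/50, 9813/50, 5283/25]
→ [81, 196, 211]

(1,3) stack=L1,L2,L3,L4,L5,L6; from [0,0,0]:
L1 α=1: [10, 90, 190]
L2 α=5/7: [100, 680/7, 620/7]
L3 α=1/3: [86, 878/7, 2290/21]
L4 α=1/2: [281/2, 1104/7, 5671/42]
L5 α=5/6: [437/4, 4919/42, 37591/252]
L6 α=1/2: [889/8, 14957/84, 58759/504]
→ [111, 178, 117]

query (0,3) [L1,L2,L3,L4,L5] — begin 0,0,0
+L1 (α=4/5) → [488/5, 584/5, 908/5]
+L2 (α=1/2) → [484/5, 802/5, 1883/10]
+L3 (α=1/5) → [2096/25, 3763/25, 4516/25]
+L4 (α=1/2) → [4071/50, 9813/50, 5283/25]
+L5 (α=1/2) → [6521/100, 13863/100, 8933/50]
→ [65, 139, 179]


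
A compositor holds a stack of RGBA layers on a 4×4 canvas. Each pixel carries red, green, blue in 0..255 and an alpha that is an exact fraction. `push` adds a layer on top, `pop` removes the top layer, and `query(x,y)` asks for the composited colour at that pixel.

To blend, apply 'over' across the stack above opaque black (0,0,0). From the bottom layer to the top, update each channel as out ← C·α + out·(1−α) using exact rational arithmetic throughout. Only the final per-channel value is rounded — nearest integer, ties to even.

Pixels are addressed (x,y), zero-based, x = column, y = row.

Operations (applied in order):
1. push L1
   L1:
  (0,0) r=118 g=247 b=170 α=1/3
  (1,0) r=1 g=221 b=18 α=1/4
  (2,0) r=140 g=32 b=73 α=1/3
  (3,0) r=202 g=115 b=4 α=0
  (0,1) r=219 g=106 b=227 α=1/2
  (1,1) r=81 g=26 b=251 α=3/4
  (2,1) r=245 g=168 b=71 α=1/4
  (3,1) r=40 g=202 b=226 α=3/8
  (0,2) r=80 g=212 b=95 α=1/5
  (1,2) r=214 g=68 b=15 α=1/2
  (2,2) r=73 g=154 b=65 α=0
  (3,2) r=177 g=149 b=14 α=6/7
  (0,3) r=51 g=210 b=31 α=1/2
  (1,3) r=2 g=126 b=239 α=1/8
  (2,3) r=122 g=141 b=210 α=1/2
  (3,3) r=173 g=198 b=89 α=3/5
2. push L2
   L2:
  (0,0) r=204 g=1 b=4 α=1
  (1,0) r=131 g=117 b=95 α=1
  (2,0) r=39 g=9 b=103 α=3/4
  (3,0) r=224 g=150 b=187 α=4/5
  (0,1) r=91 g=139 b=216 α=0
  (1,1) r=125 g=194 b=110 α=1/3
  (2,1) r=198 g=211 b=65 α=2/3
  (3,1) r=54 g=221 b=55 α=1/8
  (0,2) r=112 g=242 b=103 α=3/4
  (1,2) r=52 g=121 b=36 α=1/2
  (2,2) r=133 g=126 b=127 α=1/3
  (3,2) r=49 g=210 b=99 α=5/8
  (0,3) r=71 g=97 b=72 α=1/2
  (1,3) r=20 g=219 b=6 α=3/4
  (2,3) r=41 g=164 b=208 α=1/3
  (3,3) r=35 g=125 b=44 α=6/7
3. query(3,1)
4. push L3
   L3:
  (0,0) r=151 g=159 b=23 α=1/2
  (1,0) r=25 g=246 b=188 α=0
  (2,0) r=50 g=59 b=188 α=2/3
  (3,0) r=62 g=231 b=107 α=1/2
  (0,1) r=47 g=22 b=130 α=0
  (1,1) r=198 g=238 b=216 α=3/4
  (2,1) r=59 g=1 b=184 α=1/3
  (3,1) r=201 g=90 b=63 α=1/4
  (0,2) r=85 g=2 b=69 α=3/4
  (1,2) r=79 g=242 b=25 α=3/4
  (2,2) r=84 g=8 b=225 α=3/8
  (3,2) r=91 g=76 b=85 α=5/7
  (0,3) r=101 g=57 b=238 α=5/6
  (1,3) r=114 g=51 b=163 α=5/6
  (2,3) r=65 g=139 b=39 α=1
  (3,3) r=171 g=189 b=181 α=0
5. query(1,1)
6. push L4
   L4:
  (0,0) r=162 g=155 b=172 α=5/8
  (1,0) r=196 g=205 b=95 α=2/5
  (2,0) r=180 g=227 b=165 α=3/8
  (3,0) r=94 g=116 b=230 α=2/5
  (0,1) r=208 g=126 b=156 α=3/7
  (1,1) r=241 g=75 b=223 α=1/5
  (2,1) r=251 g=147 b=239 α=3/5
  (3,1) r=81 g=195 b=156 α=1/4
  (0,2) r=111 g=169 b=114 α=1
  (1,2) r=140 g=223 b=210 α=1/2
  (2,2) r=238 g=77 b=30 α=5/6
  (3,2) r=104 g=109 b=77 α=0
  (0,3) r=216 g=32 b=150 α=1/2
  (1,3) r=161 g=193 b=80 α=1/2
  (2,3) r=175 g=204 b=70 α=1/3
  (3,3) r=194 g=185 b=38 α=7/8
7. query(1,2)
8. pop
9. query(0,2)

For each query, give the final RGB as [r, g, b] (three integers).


at x=3,y=1 over L1,L2:
+L1 (α=3/8) → [15, 303/4, 339/4]
+L2 (α=1/8) → [159/8, 3005/32, 2593/32]
rounded: [20, 94, 81]

at x=1,y=1 over L1,L2,L3:
after L1 α=3/4: [243/4, 39/2, 753/4]
after L2 α=1/3: [493/6, 233/3, 973/6]
after L3 α=3/4: [4057/24, 2375/12, 4861/24]
rounded: [169, 198, 203]

query (1,2) [L1,L2,L3,L4] — begin 0,0,0
after L1 α=1/2: [107, 34, 15/2]
after L2 α=1/2: [159/2, 155/2, 87/4]
after L3 α=3/4: [633/8, 1607/8, 387/16]
after L4 α=1/2: [1753/16, 3391/16, 3747/32]
→ [110, 212, 117]

query (0,2) [L1,L2,L3] — begin 0,0,0
L1 α=1/5: [16, 212/5, 19]
L2 α=3/4: [88, 1921/10, 82]
L3 α=3/4: [343/4, 1981/40, 289/4]
rounded: [86, 50, 72]


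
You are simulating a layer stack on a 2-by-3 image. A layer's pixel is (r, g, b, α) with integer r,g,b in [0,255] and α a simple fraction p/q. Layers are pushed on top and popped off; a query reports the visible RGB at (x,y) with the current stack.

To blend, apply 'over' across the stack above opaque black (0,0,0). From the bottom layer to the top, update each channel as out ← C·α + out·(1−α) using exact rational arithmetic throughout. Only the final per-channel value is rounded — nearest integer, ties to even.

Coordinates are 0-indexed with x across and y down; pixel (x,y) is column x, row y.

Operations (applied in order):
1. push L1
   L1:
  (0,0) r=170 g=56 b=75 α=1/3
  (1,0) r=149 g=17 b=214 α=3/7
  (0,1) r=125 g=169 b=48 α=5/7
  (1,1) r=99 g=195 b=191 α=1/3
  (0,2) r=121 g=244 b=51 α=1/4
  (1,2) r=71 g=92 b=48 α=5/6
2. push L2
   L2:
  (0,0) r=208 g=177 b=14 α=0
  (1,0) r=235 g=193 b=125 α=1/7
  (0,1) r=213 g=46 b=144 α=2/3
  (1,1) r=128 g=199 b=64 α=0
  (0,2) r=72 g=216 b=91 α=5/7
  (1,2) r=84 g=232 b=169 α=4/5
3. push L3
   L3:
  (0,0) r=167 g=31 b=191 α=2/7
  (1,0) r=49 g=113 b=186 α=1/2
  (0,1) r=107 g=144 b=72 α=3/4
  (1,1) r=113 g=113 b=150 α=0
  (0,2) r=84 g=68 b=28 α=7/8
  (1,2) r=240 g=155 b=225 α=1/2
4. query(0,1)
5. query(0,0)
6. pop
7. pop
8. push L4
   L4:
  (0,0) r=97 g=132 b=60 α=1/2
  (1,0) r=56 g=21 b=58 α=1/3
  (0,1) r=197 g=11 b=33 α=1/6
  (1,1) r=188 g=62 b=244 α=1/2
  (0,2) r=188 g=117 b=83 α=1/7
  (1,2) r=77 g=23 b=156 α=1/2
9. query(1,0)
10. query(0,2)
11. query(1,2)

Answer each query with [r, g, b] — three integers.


at x=0,y=1 over L1,L2,L3:
L1 α=5/7: [625/7, 845/7, 240/7]
L2 α=2/3: [3607/21, 1489/21, 752/7]
L3 α=3/4: [2587/21, 10561/84, 566/7]
= [123, 126, 81]

query (0,0) [L1,L2,L3] — begin 0,0,0
after L1 α=1/3: [170/3, 56/3, 25]
after L2 α=0: [170/3, 56/3, 25]
after L3 α=2/7: [1852/21, 466/21, 507/7]
= [88, 22, 72]

(1,0) stack=L1,L4; from [0,0,0]:
+L1 (α=3/7) → [447/7, 51/7, 642/7]
+L4 (α=1/3) → [1286/21, 83/7, 1690/21]
rounded: [61, 12, 80]

(0,2) stack=L1,L4; from [0,0,0]:
after L1 α=1/4: [121/4, 61, 51/4]
after L4 α=1/7: [739/14, 69, 319/14]
→ [53, 69, 23]

query (1,2) [L1,L4] — begin 0,0,0
after L1 α=5/6: [355/6, 230/3, 40]
after L4 α=1/2: [817/12, 299/6, 98]
rounded: [68, 50, 98]


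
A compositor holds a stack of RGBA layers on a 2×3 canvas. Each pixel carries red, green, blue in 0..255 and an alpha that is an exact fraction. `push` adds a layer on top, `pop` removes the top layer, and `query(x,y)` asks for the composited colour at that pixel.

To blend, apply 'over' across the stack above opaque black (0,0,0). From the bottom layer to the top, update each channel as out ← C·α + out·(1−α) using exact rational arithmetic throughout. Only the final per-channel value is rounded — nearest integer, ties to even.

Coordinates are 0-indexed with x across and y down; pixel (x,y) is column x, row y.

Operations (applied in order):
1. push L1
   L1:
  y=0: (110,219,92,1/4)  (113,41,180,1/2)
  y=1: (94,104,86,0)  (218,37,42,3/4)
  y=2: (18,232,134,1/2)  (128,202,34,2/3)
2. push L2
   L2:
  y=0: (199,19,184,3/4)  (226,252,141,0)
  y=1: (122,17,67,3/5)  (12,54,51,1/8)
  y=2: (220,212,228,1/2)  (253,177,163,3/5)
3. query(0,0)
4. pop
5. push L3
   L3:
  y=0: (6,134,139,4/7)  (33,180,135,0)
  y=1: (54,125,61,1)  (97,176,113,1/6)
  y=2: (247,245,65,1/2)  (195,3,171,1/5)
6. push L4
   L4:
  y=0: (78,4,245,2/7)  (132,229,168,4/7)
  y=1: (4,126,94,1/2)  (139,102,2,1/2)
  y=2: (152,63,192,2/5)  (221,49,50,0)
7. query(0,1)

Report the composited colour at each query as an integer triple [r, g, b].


query (0,0) [L1,L2] — begin 0,0,0
L1 α=1/4: [55/2, 219/4, 23]
L2 α=3/4: [1249/8, 447/16, 575/4]
= [156, 28, 144]

(0,1) stack=L1,L3,L4; from [0,0,0]:
+L1 (α=0) → [0, 0, 0]
+L3 (α=1) → [54, 125, 61]
+L4 (α=1/2) → [29, 251/2, 155/2]
rounded: [29, 126, 78]


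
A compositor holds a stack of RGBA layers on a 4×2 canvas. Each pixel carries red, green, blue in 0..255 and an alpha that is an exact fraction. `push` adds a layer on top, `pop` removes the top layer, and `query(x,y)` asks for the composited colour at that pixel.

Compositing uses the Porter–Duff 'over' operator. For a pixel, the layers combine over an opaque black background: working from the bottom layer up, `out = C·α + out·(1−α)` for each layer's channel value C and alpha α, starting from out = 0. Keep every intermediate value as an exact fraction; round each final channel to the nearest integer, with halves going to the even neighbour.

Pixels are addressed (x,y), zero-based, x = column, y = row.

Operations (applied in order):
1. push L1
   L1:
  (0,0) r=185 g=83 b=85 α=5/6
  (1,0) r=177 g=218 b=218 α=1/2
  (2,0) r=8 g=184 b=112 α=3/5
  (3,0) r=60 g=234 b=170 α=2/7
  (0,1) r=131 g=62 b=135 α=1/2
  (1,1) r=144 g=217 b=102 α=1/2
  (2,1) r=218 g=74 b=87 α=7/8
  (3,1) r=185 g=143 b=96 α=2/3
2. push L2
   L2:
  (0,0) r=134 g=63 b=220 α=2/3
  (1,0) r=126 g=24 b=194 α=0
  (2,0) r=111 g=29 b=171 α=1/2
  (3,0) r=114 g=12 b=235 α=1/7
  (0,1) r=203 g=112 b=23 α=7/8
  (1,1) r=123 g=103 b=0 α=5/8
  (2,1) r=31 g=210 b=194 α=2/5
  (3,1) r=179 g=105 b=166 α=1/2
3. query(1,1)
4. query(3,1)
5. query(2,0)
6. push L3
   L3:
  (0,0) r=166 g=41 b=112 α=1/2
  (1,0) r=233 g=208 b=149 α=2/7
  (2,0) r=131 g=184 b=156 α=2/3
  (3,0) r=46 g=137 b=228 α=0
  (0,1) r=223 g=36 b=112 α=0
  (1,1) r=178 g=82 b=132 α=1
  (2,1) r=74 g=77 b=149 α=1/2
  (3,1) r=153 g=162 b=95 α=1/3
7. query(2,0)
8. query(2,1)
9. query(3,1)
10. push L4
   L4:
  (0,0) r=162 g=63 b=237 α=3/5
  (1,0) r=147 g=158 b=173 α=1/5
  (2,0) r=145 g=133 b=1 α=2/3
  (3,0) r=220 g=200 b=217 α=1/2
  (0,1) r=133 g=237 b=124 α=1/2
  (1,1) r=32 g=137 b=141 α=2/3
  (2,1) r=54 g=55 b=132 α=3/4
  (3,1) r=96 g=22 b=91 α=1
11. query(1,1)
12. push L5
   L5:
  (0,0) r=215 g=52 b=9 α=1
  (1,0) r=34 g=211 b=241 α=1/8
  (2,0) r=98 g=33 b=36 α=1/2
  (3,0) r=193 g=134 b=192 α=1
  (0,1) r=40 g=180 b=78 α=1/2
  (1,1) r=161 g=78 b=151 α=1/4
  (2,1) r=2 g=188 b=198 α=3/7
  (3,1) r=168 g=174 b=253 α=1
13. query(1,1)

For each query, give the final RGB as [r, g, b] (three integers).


query (1,1) [L1,L2] — begin 0,0,0
after L1 α=1/2: [72, 217/2, 51]
after L2 α=5/8: [831/8, 1681/16, 153/8]
rounded: [104, 105, 19]

(3,1) stack=L1,L2; from [0,0,0]:
after L1 α=2/3: [370/3, 286/3, 64]
after L2 α=1/2: [907/6, 601/6, 115]
= [151, 100, 115]

at x=2,y=0 over L1,L2:
+L1 (α=3/5) → [24/5, 552/5, 336/5]
+L2 (α=1/2) → [579/10, 697/10, 1191/10]
→ [58, 70, 119]

query (2,0) [L1,L2,L3] — begin 0,0,0
+L1 (α=3/5) → [24/5, 552/5, 336/5]
+L2 (α=1/2) → [579/10, 697/10, 1191/10]
+L3 (α=2/3) → [3199/30, 1459/10, 1437/10]
rounded: [107, 146, 144]

at x=2,y=1 over L1,L2,L3:
+L1 (α=7/8) → [763/4, 259/4, 609/8]
+L2 (α=2/5) → [2537/20, 2457/20, 4931/40]
+L3 (α=1/2) → [4017/40, 3997/40, 10891/80]
→ [100, 100, 136]

(3,1) stack=L1,L2,L3; from [0,0,0]:
L1 α=2/3: [370/3, 286/3, 64]
L2 α=1/2: [907/6, 601/6, 115]
L3 α=1/3: [1366/9, 1087/9, 325/3]
= [152, 121, 108]

at x=1,y=1 over L1,L2,L3,L4:
after L1 α=1/2: [72, 217/2, 51]
after L2 α=5/8: [831/8, 1681/16, 153/8]
after L3 α=1: [178, 82, 132]
after L4 α=2/3: [242/3, 356/3, 138]
= [81, 119, 138]

(1,1) stack=L1,L2,L3,L4,L5; from [0,0,0]:
+L1 (α=1/2) → [72, 217/2, 51]
+L2 (α=5/8) → [831/8, 1681/16, 153/8]
+L3 (α=1) → [178, 82, 132]
+L4 (α=2/3) → [242/3, 356/3, 138]
+L5 (α=1/4) → [403/4, 217/2, 565/4]
→ [101, 108, 141]


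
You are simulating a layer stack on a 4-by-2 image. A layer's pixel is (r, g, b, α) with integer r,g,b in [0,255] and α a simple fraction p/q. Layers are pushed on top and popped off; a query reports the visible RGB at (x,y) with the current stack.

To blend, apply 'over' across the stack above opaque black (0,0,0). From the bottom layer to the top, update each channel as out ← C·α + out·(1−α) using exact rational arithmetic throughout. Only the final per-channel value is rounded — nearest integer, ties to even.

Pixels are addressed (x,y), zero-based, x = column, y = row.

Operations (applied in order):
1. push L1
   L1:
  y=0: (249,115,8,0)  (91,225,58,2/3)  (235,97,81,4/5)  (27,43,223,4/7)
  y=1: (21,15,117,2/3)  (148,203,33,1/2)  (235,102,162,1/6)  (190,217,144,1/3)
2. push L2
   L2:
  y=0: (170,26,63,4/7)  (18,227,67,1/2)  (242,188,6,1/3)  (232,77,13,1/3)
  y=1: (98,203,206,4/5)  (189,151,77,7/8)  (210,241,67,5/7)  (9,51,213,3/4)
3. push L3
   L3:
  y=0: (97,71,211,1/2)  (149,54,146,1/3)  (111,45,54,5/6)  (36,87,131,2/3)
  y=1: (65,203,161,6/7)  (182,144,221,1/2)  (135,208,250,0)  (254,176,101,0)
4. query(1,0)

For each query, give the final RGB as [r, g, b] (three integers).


at x=1,y=0 over L1,L2,L3:
L1 α=2/3: [182/3, 150, 116/3]
L2 α=1/2: [118/3, 377/2, 317/6]
L3 α=1/3: [683/9, 431/3, 755/9]
→ [76, 144, 84]


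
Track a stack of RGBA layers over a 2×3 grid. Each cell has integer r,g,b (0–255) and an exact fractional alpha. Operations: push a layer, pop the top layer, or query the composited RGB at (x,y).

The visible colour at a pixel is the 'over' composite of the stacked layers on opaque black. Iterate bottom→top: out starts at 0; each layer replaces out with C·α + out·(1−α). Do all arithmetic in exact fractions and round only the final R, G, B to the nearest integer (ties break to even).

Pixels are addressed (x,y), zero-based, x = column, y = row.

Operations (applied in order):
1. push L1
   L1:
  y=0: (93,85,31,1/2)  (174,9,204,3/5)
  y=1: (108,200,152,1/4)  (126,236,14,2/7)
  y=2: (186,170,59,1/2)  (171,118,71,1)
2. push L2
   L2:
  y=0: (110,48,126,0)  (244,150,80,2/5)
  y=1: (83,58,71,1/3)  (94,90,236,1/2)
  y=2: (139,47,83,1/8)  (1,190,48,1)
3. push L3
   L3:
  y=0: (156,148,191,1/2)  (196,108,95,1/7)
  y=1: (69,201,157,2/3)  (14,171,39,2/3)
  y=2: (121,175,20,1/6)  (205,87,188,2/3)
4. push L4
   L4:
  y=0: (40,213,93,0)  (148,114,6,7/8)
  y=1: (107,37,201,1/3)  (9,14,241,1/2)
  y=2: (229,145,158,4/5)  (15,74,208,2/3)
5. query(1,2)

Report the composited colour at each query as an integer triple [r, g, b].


(1,2) stack=L1,L2,L3,L4; from [0,0,0]:
after L1 α=1: [171, 118, 71]
after L2 α=1: [1, 190, 48]
after L3 α=2/3: [137, 364/3, 424/3]
after L4 α=2/3: [167/3, 808/9, 1672/9]
= [56, 90, 186]


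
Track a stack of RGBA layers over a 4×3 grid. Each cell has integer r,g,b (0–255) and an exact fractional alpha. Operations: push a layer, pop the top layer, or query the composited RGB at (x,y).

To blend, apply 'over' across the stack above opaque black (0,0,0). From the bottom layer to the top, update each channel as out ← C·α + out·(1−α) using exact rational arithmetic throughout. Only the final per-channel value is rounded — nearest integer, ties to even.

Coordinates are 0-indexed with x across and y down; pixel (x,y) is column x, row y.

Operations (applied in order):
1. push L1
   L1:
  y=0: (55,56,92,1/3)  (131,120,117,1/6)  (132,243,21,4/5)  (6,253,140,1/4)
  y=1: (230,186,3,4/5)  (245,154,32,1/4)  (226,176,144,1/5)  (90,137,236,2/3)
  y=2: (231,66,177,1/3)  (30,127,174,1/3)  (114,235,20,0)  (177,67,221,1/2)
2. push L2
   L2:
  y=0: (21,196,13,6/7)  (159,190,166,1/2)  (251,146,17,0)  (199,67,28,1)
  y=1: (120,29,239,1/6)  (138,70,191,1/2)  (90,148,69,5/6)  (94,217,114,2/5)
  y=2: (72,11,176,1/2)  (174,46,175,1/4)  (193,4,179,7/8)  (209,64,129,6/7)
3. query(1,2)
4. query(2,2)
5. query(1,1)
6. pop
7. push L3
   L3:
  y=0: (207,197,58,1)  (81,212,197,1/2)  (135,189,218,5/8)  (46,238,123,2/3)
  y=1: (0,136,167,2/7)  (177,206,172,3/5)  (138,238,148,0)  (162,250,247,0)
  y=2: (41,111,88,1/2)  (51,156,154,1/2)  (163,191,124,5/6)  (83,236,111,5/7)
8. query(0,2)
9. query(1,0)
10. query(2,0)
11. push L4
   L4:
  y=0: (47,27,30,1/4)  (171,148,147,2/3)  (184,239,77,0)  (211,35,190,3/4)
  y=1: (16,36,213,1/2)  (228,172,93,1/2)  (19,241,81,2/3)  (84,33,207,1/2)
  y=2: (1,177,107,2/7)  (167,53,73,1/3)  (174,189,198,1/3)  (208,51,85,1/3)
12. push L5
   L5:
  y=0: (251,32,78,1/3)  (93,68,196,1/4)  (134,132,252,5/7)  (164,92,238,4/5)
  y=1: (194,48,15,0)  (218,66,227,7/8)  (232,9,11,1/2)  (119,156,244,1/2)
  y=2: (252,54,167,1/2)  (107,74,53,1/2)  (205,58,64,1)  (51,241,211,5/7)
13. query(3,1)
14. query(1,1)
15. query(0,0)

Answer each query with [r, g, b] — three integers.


at x=1,y=2 over L1,L2:
after L1 α=1/3: [10, 127/3, 58]
after L2 α=1/4: [51, 173/4, 349/4]
= [51, 43, 87]

(2,2) stack=L1,L2; from [0,0,0]:
after L1 α=0: [0, 0, 0]
after L2 α=7/8: [1351/8, 7/2, 1253/8]
= [169, 4, 157]

(1,1) stack=L1,L2; from [0,0,0]:
L1 α=1/4: [245/4, 77/2, 8]
L2 α=1/2: [797/8, 217/4, 199/2]
= [100, 54, 100]

query (0,2) [L1,L3] — begin 0,0,0
L1 α=1/3: [77, 22, 59]
L3 α=1/2: [59, 133/2, 147/2]
→ [59, 66, 74]

query (1,0) [L1,L3] — begin 0,0,0
L1 α=1/6: [131/6, 20, 39/2]
L3 α=1/2: [617/12, 116, 433/4]
→ [51, 116, 108]

(2,0) stack=L1,L3; from [0,0,0]:
+L1 (α=4/5) → [528/5, 972/5, 84/5]
+L3 (α=5/8) → [4959/40, 7641/40, 2851/20]
→ [124, 191, 143]

(3,1) stack=L1,L3,L4,L5; from [0,0,0]:
L1 α=2/3: [60, 274/3, 472/3]
L3 α=0: [60, 274/3, 472/3]
L4 α=1/2: [72, 373/6, 1093/6]
L5 α=1/2: [191/2, 1309/12, 2557/12]
→ [96, 109, 213]

query (1,1) [L1,L3,L4,L5] — begin 0,0,0
+L1 (α=1/4) → [245/4, 77/2, 8]
+L3 (α=3/5) → [1307/10, 139, 532/5]
+L4 (α=1/2) → [3587/20, 311/2, 997/10]
+L5 (α=7/8) → [34107/160, 1235/16, 16887/80]
= [213, 77, 211]

query (0,0) [L1,L3,L4,L5] — begin 0,0,0
+L1 (α=1/3) → [55/3, 56/3, 92/3]
+L3 (α=1) → [207, 197, 58]
+L4 (α=1/4) → [167, 309/2, 51]
+L5 (α=1/3) → [195, 341/3, 60]
= [195, 114, 60]


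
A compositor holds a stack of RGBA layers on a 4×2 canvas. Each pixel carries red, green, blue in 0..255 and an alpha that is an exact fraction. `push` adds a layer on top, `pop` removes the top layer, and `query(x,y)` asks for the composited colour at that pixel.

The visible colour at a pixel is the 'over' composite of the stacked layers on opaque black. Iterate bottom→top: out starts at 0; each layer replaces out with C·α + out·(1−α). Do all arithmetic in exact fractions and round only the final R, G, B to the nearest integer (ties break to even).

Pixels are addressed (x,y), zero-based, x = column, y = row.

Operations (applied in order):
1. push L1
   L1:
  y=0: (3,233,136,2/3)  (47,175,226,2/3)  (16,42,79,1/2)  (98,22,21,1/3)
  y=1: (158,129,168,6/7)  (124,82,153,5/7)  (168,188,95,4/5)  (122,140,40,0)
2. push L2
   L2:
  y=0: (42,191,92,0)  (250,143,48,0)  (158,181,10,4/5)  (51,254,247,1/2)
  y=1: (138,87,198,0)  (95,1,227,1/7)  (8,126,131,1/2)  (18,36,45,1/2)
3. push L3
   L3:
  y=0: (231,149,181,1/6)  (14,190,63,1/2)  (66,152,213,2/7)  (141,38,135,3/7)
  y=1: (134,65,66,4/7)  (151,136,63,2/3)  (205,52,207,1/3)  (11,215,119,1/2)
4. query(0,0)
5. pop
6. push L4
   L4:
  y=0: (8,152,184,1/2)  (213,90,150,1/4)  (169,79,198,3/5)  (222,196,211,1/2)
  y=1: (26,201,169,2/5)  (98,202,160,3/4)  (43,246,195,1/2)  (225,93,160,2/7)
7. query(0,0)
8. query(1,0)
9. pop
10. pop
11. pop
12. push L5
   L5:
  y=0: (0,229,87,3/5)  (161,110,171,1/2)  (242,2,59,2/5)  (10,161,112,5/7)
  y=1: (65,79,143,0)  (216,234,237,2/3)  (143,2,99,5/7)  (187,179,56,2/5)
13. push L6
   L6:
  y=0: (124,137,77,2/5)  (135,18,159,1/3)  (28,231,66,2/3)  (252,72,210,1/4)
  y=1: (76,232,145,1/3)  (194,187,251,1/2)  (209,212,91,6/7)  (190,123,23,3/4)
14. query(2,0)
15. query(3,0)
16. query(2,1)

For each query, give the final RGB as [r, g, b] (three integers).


query (0,0) [L1,L2,L3] — begin 0,0,0
after L1 α=2/3: [2, 466/3, 272/3]
after L2 α=0: [2, 466/3, 272/3]
after L3 α=1/6: [241/6, 2777/18, 1903/18]
rounded: [40, 154, 106]

(0,0) stack=L1,L2,L4; from [0,0,0]:
L1 α=2/3: [2, 466/3, 272/3]
L2 α=0: [2, 466/3, 272/3]
L4 α=1/2: [5, 461/3, 412/3]
→ [5, 154, 137]

at x=1,y=0 over L1,L2,L4:
+L1 (α=2/3) → [94/3, 350/3, 452/3]
+L2 (α=0) → [94/3, 350/3, 452/3]
+L4 (α=1/4) → [307/4, 110, 301/2]
→ [77, 110, 150]

query (2,0) [L5,L6] — begin 0,0,0
after L5 α=2/5: [484/5, 4/5, 118/5]
after L6 α=2/3: [764/15, 2314/15, 778/15]
= [51, 154, 52]

(3,0) stack=L5,L6; from [0,0,0]:
L5 α=5/7: [50/7, 115, 80]
L6 α=1/4: [957/14, 417/4, 225/2]
rounded: [68, 104, 112]

(2,1) stack=L5,L6; from [0,0,0]:
+L5 (α=5/7) → [715/7, 10/7, 495/7]
+L6 (α=6/7) → [9493/49, 8914/49, 4317/49]
rounded: [194, 182, 88]


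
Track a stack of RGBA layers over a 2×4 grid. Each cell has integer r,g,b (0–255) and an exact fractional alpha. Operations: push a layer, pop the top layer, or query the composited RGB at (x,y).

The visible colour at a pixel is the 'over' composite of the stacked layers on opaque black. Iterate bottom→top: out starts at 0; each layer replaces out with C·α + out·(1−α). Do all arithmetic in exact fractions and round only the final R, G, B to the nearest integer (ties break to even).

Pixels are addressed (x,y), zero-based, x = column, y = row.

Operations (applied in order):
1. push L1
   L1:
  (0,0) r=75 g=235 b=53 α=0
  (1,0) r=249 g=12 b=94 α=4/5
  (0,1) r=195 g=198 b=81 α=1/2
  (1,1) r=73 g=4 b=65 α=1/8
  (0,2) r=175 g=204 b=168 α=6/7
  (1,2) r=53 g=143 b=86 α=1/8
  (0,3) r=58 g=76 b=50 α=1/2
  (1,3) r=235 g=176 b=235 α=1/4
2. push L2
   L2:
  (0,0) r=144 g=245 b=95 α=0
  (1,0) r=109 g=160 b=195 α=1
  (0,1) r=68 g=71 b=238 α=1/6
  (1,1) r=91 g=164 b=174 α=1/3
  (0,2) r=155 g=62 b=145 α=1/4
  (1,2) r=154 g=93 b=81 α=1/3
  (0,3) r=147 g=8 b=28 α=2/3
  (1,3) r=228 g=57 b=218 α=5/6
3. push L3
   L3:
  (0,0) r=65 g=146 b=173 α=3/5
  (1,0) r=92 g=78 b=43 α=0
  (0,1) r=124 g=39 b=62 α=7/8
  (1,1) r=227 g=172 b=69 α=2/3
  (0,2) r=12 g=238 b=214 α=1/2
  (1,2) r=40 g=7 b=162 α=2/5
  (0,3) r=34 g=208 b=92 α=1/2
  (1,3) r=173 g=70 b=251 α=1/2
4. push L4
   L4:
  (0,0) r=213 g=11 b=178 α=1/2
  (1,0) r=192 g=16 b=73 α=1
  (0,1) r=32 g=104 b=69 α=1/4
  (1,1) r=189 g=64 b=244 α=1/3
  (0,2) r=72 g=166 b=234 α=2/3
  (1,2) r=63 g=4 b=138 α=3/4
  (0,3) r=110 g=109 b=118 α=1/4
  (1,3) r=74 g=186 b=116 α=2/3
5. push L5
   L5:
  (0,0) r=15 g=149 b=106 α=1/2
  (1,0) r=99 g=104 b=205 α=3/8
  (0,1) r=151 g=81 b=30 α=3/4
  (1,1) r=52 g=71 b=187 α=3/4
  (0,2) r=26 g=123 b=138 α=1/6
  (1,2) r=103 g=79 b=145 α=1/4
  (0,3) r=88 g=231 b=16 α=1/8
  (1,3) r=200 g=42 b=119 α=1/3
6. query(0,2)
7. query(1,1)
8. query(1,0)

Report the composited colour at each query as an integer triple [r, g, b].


at x=0,y=2 over L1,L2,L3,L4,L5:
L1 α=6/7: [150, 1224/7, 144]
L2 α=1/4: [605/4, 2053/14, 577/4]
L3 α=1/2: [653/8, 5385/28, 1433/8]
L4 α=2/3: [1805/24, 14681/84, 5177/24]
L5 α=1/6: [9649/144, 83737/504, 29197/144]
rounded: [67, 166, 203]

at x=1,y=1 over L1,L2,L3,L4,L5:
+L1 (α=1/8) → [73/8, 1/2, 65/8]
+L2 (α=1/3) → [437/12, 55, 761/12]
+L3 (α=2/3) → [5885/36, 133, 2417/36]
+L4 (α=1/3) → [9287/54, 110, 6809/54]
+L5 (α=3/4) → [17711/216, 323/4, 37103/216]
= [82, 81, 172]

query (1,0) [L1,L2,L3,L4,L5] — begin 0,0,0
after L1 α=4/5: [996/5, 48/5, 376/5]
after L2 α=1: [109, 160, 195]
after L3 α=0: [109, 160, 195]
after L4 α=1: [192, 16, 73]
after L5 α=3/8: [1257/8, 49, 245/2]
= [157, 49, 122]


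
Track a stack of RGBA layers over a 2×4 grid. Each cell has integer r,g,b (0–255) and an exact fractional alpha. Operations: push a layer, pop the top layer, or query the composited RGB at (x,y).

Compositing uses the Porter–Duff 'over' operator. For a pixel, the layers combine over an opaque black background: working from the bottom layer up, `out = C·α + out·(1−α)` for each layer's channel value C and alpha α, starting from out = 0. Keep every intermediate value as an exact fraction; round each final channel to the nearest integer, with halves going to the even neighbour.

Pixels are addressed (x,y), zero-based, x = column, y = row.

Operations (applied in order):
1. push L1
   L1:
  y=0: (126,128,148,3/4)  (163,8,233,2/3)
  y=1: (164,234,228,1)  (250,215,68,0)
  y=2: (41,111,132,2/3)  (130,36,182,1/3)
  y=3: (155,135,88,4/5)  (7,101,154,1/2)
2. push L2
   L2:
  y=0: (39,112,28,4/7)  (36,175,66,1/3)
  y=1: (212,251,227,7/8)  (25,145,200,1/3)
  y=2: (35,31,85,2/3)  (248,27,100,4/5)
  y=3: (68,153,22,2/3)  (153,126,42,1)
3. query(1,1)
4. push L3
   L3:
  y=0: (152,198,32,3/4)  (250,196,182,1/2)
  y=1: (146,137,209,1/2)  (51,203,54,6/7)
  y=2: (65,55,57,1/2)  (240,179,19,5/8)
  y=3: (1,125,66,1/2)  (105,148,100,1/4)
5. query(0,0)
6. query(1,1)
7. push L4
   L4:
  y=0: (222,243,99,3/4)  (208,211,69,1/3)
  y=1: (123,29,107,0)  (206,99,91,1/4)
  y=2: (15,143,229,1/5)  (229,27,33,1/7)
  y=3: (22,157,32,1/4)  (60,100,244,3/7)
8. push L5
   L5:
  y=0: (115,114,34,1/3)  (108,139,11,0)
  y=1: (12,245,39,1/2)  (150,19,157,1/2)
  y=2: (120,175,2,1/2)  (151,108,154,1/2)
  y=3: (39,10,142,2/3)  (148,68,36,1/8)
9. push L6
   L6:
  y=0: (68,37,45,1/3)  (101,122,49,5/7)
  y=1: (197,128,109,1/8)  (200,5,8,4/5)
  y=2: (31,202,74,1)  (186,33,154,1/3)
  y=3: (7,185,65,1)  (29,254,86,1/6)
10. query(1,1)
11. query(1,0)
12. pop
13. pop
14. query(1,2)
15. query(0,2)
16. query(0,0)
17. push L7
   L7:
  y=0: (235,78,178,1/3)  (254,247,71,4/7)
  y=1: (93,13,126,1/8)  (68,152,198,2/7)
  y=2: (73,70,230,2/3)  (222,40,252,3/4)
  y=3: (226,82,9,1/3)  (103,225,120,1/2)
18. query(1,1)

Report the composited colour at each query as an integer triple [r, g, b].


query (1,1) [L1,L2] — begin 0,0,0
+L1 (α=0) → [0, 0, 0]
+L2 (α=1/3) → [25/3, 145/3, 200/3]
= [8, 48, 67]

(0,0) stack=L1,L2,L3; from [0,0,0]:
L1 α=3/4: [189/2, 96, 111]
L2 α=4/7: [879/14, 736/7, 445/7]
L3 α=3/4: [7263/56, 2447/14, 1117/28]
= [130, 175, 40]

query (1,1) [L1,L2,L3] — begin 0,0,0
L1 α=0: [0, 0, 0]
L2 α=1/3: [25/3, 145/3, 200/3]
L3 α=6/7: [943/21, 3799/21, 1172/21]
→ [45, 181, 56]

at x=1,y=1 over L1,L2,L3,L4,L5,L6:
after L1 α=0: [0, 0, 0]
after L2 α=1/3: [25/3, 145/3, 200/3]
after L3 α=6/7: [943/21, 3799/21, 1172/21]
after L4 α=1/4: [2385/28, 1123/7, 1809/28]
after L5 α=1/2: [6585/56, 628/7, 6205/56]
after L6 α=4/5: [10277/56, 768/35, 7997/280]
= [184, 22, 29]

at x=1,y=0 over L1,L2,L3,L4,L5,L6:
after L1 α=2/3: [326/3, 16/3, 466/3]
after L2 α=1/3: [760/9, 557/9, 1130/9]
after L3 α=1/2: [1505/9, 2321/18, 1384/9]
after L4 α=1/3: [4882/27, 4220/27, 3389/27]
after L5 α=0: [4882/27, 4220/27, 3389/27]
after L6 α=5/7: [23399/189, 24910/189, 13393/189]
→ [124, 132, 71]

(1,2) stack=L1,L2,L3,L4; from [0,0,0]:
after L1 α=1/3: [130/3, 12, 182/3]
after L2 α=4/5: [3106/15, 24, 1382/15]
after L3 α=5/8: [4553/20, 967/8, 1857/40]
after L4 α=1/7: [15949/70, 3009/28, 6231/140]
= [228, 107, 45]

at x=0,y=2 over L1,L2,L3,L4:
L1 α=2/3: [82/3, 74, 88]
L2 α=2/3: [292/9, 136/3, 86]
L3 α=1/2: [877/18, 301/6, 143/2]
L4 α=1/5: [1889/45, 1031/15, 103]
= [42, 69, 103]

(0,0) stack=L1,L2,L3,L4; from [0,0,0]:
+L1 (α=3/4) → [189/2, 96, 111]
+L2 (α=4/7) → [879/14, 736/7, 445/7]
+L3 (α=3/4) → [7263/56, 2447/14, 1117/28]
+L4 (α=3/4) → [44559/224, 12653/56, 9433/112]
= [199, 226, 84]

(1,1) stack=L1,L2,L3,L4,L7; from [0,0,0]:
+L1 (α=0) → [0, 0, 0]
+L2 (α=1/3) → [25/3, 145/3, 200/3]
+L3 (α=6/7) → [943/21, 3799/21, 1172/21]
+L4 (α=1/4) → [2385/28, 1123/7, 1809/28]
+L7 (α=2/7) → [15733/196, 7743/49, 20133/196]
→ [80, 158, 103]
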